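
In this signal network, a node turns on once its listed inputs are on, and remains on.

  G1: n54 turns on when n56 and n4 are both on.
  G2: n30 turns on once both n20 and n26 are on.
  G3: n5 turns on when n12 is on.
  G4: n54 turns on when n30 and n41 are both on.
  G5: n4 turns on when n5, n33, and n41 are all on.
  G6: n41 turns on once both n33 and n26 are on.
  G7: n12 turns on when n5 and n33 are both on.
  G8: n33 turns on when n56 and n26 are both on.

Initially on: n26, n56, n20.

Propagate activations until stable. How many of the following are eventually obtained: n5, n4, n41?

1

n56 and n26 are on, so n33 turns on (G8).
n33 and n26 are on, so n41 turns on (G6).
n5 would need n12 (G3), but n12 never turns on.
n4 would need n5, n33, and n41 (G5), but n5 never turns on.
n41: reached.
Reached: n41 — 1 of the 3.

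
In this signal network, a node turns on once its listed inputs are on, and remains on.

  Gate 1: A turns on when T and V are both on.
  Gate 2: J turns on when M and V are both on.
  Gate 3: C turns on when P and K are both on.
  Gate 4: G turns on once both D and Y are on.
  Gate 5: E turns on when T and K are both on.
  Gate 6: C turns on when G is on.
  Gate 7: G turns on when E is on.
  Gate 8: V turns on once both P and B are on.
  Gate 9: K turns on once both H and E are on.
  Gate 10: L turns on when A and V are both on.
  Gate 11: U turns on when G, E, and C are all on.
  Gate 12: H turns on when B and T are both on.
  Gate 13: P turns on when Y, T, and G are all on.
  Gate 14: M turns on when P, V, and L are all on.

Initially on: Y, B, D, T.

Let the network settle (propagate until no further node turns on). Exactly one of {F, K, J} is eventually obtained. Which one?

Gate 4: D and Y on → G on.
Gate 13: Y, T, and G on → P on.
Gate 8: P and B on → V on.
Gate 1: T and V on → A on.
Gate 10: A and V on → L on.
Gate 14: P, V, and L on → M on.
Gate 2: M and V on → J on.
K would need H and E (Gate 9), but E never turns on. No rule produces F, and it is not given.

J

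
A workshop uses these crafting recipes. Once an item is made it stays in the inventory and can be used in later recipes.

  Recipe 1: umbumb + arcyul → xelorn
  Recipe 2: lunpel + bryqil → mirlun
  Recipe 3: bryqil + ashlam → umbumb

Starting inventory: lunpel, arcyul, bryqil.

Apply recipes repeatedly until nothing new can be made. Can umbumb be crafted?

umbumb would need bryqil and ashlam (Recipe 3), but ashlam is never obtained.

No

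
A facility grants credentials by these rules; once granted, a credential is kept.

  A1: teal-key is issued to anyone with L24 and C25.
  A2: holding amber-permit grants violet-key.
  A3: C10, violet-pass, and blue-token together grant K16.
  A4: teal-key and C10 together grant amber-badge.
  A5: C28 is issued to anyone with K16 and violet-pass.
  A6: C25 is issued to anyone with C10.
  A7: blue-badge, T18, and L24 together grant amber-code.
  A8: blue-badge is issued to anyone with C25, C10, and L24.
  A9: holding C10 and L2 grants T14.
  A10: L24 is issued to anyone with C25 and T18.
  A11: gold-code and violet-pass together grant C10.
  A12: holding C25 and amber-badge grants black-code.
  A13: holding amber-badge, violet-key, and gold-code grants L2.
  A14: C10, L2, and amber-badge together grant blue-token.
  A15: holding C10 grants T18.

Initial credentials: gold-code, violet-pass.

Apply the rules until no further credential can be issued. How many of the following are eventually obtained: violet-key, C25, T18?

Holding gold-code and violet-pass grants C10 (A11).
Holding C10 grants T18 (A15).
Holding C10 grants C25 (A6).
violet-key would need amber-permit (A2), but amber-permit is never granted.
C25: reached.
T18: reached.
Reached: C25 and T18 — 2 of the 3.

2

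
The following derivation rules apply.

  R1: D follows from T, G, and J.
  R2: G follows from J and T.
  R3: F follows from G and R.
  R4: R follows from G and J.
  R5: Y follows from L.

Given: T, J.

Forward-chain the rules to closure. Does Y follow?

No

Y would need L (R5), but L is never established.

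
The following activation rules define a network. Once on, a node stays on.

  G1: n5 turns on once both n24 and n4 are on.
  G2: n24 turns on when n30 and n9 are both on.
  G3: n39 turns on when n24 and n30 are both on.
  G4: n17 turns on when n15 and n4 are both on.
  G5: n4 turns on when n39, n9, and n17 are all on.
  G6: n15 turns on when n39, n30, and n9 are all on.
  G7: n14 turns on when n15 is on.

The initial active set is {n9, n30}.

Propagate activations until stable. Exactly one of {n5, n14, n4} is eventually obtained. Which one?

G2: n30 and n9 on → n24 on.
G3: n24 and n30 on → n39 on.
n39, n30, and n9 are on, so n15 turns on (G6).
n15 is on, so n14 turns on (G7).
n4 would need n39, n9, and n17 (G5), but n17 never turns on. n5 would need n24 and n4 (G1), but n4 never turns on.

n14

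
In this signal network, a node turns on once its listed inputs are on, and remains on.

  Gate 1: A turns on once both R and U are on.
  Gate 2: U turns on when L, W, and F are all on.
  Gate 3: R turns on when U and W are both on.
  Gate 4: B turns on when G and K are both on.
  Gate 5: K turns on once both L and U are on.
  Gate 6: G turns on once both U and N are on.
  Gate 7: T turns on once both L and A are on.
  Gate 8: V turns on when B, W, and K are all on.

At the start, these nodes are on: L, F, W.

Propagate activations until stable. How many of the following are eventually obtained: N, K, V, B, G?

L, W, and F are on, so U turns on (Gate 2).
Gate 5: L and U on → K on.
No rule produces N, and it is not given.
K: reached.
V would need B, W, and K (Gate 8), but B never turns on.
B would need G and K (Gate 4), but G never turns on.
G would need U and N (Gate 6), but N never turns on.
Reached: K — 1 of the 5.

1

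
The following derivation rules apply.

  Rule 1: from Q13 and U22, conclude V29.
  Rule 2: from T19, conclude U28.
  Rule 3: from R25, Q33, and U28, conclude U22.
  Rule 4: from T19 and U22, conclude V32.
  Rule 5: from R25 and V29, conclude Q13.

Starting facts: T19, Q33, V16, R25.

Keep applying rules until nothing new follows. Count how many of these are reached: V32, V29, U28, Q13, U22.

T19 holds, so U28 follows (Rule 2).
From R25, Q33, and U28, Rule 3 gives U22.
T19 and U22 hold, so V32 follows (Rule 4).
V32: reached.
V29 would need Q13 and U22 (Rule 1), but Q13 is never established.
U28: reached.
Q13 would need R25 and V29 (Rule 5), but V29 is never established.
U22: reached.
Reached: V32, U28, and U22 — 3 of the 5.

3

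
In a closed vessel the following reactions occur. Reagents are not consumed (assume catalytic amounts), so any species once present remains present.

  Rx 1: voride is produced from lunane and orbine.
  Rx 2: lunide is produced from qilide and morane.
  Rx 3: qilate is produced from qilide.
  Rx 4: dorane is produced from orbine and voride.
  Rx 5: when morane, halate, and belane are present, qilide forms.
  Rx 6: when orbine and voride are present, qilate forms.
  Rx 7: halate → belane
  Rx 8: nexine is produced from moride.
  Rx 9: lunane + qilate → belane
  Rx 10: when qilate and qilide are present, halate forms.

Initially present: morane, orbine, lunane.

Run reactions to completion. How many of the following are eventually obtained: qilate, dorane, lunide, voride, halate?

lunane and orbine present → voride forms (Rx 1).
orbine and voride present → dorane forms (Rx 4).
orbine and voride present → qilate forms (Rx 6).
qilate: reached.
dorane: reached.
lunide would need qilide and morane (Rx 2), but qilide never forms.
voride: reached.
halate would need qilate and qilide (Rx 10), but qilide never forms.
Reached: qilate, dorane, and voride — 3 of the 5.

3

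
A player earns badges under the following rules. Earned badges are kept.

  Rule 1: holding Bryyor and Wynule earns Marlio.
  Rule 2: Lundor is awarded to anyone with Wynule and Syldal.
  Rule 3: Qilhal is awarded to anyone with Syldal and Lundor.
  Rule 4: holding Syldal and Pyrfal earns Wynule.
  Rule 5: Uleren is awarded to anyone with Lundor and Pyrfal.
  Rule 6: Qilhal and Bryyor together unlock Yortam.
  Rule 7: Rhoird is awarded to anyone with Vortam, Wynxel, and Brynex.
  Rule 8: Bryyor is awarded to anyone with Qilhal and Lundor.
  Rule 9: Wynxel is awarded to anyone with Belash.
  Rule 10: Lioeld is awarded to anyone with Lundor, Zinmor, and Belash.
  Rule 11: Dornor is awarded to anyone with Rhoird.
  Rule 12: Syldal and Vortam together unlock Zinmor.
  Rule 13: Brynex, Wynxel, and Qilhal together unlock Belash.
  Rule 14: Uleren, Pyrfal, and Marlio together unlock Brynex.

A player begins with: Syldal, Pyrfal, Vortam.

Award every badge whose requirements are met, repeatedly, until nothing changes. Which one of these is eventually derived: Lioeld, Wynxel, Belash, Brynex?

Brynex

With Syldal and Pyrfal, Wynule is earned (Rule 4).
With Wynule and Syldal, Lundor is earned (Rule 2).
With Syldal and Lundor, Qilhal is earned (Rule 3).
With Lundor and Pyrfal, Uleren is earned (Rule 5).
With Qilhal and Lundor, Bryyor is earned (Rule 8).
With Bryyor and Wynule, Marlio is earned (Rule 1).
With Uleren, Pyrfal, and Marlio, Brynex is earned (Rule 14).
Wynxel would need Belash (Rule 9), but Belash is never earned. Belash would need Brynex, Wynxel, and Qilhal (Rule 13), but Wynxel is never earned. Lioeld would need Lundor, Zinmor, and Belash (Rule 10), but Belash is never earned.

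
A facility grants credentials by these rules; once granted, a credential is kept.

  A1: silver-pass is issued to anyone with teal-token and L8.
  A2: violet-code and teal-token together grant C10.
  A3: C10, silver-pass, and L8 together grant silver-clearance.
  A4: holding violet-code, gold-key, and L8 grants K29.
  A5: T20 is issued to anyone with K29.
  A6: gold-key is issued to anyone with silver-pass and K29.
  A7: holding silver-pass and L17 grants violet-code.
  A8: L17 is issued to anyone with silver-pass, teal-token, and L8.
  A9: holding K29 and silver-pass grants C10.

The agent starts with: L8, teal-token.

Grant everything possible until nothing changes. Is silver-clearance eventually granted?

Yes

Holding teal-token and L8 grants silver-pass (A1).
Holding silver-pass, teal-token, and L8 grants L17 (A8).
Holding silver-pass and L17 grants violet-code (A7).
Holding violet-code and teal-token grants C10 (A2).
Holding C10, silver-pass, and L8 grants silver-clearance (A3).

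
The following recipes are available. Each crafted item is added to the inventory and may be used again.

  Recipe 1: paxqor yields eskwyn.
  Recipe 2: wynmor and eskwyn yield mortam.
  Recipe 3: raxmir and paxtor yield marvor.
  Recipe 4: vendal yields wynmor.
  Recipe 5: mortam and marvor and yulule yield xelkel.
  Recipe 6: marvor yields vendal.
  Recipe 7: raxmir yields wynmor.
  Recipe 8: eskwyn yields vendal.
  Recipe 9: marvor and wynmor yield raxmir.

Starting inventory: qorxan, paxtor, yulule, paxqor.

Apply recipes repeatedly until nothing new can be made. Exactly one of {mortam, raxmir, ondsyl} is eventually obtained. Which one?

Using Recipe 1, paxqor makes eskwyn.
eskwyn → vendal (Recipe 8).
vendal → wynmor (Recipe 4).
Using Recipe 2, wynmor and eskwyn make mortam.
No rule produces ondsyl, and it is not given. raxmir would need marvor and wynmor (Recipe 9), but marvor is never obtained.

mortam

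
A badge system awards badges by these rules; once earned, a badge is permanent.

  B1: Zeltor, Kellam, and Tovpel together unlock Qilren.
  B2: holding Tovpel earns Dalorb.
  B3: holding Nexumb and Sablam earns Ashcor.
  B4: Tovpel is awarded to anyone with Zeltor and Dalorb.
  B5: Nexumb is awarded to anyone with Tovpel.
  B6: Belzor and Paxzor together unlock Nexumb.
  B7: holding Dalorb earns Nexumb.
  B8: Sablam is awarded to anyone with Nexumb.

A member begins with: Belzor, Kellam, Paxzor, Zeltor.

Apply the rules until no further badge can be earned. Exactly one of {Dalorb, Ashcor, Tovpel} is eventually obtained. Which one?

Ashcor

With Belzor and Paxzor, Nexumb is earned (B6).
With Nexumb, Sablam is earned (B8).
With Nexumb and Sablam, Ashcor is earned (B3).
Tovpel would need Zeltor and Dalorb (B4), but Dalorb is never earned. Dalorb would need Tovpel (B2), but Tovpel is never earned.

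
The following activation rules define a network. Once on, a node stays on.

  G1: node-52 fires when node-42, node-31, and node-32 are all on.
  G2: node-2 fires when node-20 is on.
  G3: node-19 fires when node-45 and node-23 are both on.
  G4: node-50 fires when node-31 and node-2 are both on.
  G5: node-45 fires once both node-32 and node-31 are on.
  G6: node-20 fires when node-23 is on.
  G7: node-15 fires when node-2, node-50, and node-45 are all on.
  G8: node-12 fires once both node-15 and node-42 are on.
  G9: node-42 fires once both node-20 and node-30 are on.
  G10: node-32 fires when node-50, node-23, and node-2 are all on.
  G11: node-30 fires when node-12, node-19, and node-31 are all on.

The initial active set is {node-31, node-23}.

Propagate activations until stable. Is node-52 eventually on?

No

node-52 would need node-42, node-31, and node-32 (G1), but node-42 never turns on.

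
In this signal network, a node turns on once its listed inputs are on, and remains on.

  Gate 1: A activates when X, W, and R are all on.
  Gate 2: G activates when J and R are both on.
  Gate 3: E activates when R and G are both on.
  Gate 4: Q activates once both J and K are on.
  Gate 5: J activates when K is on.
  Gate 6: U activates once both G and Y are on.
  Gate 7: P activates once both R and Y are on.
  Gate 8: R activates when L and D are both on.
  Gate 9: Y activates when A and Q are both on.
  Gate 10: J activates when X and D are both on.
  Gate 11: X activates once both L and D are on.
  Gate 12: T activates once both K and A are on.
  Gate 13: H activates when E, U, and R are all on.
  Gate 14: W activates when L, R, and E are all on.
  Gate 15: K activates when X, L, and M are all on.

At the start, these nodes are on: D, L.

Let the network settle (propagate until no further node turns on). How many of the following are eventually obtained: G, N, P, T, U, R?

2

Gate 11: L and D on → X on.
Gate 8: L and D on → R on.
X and D are on, so J activates (Gate 10).
Gate 2: J and R on → G on.
G: reached.
No rule produces N, and it is not given.
P would need R and Y (Gate 7), but Y never turns on.
T would need K and A (Gate 12), but K never turns on.
U would need G and Y (Gate 6), but Y never turns on.
R: reached.
Reached: G and R — 2 of the 6.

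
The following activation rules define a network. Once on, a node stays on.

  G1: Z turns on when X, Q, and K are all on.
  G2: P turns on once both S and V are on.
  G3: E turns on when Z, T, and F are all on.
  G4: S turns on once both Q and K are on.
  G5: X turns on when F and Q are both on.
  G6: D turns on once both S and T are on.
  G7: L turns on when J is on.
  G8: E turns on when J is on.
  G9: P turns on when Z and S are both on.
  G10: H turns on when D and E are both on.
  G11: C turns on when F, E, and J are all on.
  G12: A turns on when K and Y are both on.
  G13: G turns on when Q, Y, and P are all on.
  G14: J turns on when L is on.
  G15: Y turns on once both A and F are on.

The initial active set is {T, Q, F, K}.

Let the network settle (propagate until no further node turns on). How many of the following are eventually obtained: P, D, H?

3

G4: Q and K on → S on.
F and Q are on, so X turns on (G5).
S and T are on, so D turns on (G6).
G1: X, Q, and K on → Z on.
G3: Z, T, and F on → E on.
Z and S are on, so P turns on (G9).
D and E are on, so H turns on (G10).
P: reached.
D: reached.
H: reached.
All 3 are reached.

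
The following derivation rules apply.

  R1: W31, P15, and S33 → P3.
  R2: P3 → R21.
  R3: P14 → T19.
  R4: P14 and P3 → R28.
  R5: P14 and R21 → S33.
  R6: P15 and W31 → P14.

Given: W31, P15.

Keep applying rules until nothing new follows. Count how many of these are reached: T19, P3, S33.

1

P15 and W31 hold, so P14 follows (R6).
From P14, R3 gives T19.
T19: reached.
P3 would need W31, P15, and S33 (R1), but S33 is never established.
S33 would need P14 and R21 (R5), but R21 is never established.
Reached: T19 — 1 of the 3.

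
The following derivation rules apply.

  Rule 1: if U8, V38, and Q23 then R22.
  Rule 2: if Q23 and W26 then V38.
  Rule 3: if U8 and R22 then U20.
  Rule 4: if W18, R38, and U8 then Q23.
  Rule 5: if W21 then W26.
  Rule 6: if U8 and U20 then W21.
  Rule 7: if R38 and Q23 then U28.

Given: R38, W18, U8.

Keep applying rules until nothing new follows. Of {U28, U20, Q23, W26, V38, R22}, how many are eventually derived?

W18, R38, and U8 hold, so Q23 follows (Rule 4).
R38 and Q23 hold, so U28 follows (Rule 7).
U28: reached.
U20 would need U8 and R22 (Rule 3), but R22 is never established.
Q23: reached.
W26 would need W21 (Rule 5), but W21 is never established.
V38 would need Q23 and W26 (Rule 2), but W26 is never established.
R22 would need U8, V38, and Q23 (Rule 1), but V38 is never established.
Reached: U28 and Q23 — 2 of the 6.

2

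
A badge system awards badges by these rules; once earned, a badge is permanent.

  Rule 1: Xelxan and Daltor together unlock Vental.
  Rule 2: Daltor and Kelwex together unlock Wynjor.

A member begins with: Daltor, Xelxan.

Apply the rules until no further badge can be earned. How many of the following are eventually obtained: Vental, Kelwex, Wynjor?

1

With Xelxan and Daltor, Vental is earned (Rule 1).
Vental: reached.
No rule produces Kelwex, and it is not given.
Wynjor would need Daltor and Kelwex (Rule 2), but Kelwex is never earned.
Reached: Vental — 1 of the 3.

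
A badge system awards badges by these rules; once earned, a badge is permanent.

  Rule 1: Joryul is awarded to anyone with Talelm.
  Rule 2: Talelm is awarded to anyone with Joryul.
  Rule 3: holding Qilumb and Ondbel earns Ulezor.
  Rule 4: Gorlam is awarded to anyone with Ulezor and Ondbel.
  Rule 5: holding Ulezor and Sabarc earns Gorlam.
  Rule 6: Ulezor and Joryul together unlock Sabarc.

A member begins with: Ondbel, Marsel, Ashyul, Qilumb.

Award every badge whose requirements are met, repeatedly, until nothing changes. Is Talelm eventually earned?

Talelm would need Joryul (Rule 2), but Joryul is never earned.

No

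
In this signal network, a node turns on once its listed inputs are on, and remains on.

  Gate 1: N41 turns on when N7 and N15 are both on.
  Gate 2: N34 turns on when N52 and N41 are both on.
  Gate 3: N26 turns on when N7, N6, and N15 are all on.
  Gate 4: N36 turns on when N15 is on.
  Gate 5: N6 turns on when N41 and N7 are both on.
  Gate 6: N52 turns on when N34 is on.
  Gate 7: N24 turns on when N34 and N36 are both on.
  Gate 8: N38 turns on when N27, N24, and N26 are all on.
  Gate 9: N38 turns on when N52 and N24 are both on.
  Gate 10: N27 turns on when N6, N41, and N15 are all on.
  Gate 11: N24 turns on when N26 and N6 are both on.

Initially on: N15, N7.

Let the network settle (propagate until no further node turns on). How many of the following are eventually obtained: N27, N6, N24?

N7 and N15 are on, so N41 turns on (Gate 1).
Gate 5: N41 and N7 on → N6 on.
N6, N41, and N15 are on, so N27 turns on (Gate 10).
N7, N6, and N15 are on, so N26 turns on (Gate 3).
N26 and N6 are on, so N24 turns on (Gate 11).
N27: reached.
N6: reached.
N24: reached.
All 3 are reached.

3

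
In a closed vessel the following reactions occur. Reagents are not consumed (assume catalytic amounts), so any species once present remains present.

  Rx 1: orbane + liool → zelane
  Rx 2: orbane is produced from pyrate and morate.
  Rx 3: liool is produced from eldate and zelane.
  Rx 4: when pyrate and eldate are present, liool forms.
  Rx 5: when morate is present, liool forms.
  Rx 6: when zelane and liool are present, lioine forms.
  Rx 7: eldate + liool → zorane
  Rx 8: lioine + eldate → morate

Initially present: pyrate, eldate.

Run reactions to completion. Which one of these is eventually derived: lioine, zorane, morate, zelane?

pyrate and eldate present → liool forms (Rx 4).
eldate and liool present → zorane forms (Rx 7).
zelane would need orbane and liool (Rx 1), but orbane never forms. lioine would need zelane and liool (Rx 6), but zelane never forms. morate would need lioine and eldate (Rx 8), but lioine never forms.

zorane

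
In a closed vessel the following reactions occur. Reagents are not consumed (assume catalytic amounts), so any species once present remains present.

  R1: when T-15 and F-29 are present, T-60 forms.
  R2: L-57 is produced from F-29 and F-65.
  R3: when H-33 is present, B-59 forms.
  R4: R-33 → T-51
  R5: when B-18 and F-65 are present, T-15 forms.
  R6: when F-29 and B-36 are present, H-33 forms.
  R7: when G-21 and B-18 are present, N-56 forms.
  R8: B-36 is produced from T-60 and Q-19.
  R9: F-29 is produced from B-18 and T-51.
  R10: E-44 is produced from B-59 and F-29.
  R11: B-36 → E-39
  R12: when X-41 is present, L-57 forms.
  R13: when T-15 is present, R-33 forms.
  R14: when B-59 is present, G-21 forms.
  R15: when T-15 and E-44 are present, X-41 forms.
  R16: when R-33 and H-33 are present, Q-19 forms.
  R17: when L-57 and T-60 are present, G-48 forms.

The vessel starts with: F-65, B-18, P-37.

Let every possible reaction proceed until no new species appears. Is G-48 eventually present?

B-18 and F-65 present → T-15 forms (R5).
T-15 present → R-33 forms (R13).
R-33 present → T-51 forms (R4).
B-18 and T-51 present → F-29 forms (R9).
F-29 and F-65 present → L-57 forms (R2).
T-15 and F-29 present → T-60 forms (R1).
L-57 and T-60 present → G-48 forms (R17).

Yes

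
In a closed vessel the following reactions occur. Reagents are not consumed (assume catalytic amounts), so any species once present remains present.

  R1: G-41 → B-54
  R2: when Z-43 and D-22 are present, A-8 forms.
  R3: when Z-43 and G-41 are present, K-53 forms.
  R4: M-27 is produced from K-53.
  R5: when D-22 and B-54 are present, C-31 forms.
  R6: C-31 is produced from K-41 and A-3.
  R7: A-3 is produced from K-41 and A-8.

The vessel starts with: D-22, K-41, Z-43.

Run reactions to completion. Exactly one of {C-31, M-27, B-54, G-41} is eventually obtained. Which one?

Z-43 and D-22 present → A-8 forms (R2).
K-41 and A-8 present → A-3 forms (R7).
K-41 and A-3 present → C-31 forms (R6).
M-27 would need K-53 (R4), but K-53 never forms. B-54 would need G-41 (R1), but G-41 never forms. No rule produces G-41, and it is not given.

C-31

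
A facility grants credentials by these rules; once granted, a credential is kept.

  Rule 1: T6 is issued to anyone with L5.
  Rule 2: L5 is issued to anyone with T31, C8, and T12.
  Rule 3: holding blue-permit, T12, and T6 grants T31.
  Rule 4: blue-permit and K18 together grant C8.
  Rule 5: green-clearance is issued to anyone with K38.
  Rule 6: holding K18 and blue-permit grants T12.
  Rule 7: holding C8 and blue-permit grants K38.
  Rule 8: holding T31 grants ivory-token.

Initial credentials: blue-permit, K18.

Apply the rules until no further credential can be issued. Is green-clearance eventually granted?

Holding blue-permit and K18 grants C8 (Rule 4).
Holding C8 and blue-permit grants K38 (Rule 7).
Holding K38 grants green-clearance (Rule 5).

Yes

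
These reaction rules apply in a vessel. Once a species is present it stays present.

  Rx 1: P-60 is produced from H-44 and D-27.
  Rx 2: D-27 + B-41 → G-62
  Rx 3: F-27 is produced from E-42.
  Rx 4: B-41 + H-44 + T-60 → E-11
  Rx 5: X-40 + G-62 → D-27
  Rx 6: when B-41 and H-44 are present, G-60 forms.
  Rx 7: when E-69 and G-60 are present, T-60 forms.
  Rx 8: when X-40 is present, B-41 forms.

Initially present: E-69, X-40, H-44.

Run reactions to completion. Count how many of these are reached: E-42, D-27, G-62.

No rule produces E-42, and it is not given.
D-27 would need X-40 and G-62 (Rx 5), but G-62 never forms.
G-62 would need D-27 and B-41 (Rx 2), but D-27 never forms.
None of the 3 are reached.

0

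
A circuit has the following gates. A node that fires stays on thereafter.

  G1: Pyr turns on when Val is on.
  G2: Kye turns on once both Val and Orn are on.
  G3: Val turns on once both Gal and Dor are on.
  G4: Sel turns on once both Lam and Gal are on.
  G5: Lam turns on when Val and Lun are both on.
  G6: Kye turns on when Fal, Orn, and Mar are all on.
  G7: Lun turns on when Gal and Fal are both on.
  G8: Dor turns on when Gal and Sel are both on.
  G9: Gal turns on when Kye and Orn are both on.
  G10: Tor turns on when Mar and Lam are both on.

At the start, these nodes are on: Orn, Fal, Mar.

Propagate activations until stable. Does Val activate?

Val would need Gal and Dor (G3), but Dor never turns on.

No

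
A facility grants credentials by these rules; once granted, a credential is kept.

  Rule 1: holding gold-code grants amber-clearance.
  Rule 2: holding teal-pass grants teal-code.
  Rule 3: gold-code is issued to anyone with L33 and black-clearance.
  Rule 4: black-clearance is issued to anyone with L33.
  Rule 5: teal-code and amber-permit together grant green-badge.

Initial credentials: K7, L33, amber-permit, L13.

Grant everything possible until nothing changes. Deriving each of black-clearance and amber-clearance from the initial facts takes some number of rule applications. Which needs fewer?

black-clearance: Holding L33 grants black-clearance (Rule 4). [1 rule application]
amber-clearance: Holding L33 grants black-clearance (Rule 4). Holding L33 and black-clearance grants gold-code (Rule 3). Holding gold-code grants amber-clearance (Rule 1). [3 rule applications]
black-clearance needs fewer.

black-clearance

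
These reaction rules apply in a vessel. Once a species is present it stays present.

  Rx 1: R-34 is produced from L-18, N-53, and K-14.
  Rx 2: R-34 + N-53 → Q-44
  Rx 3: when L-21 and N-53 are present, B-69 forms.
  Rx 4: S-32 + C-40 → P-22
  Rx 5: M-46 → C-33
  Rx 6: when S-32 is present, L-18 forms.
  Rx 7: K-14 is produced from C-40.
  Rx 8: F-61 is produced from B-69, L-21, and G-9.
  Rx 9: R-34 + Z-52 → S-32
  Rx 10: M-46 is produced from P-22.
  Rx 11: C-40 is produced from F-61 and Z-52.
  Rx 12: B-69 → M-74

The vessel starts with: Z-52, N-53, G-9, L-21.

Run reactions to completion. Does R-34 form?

No

R-34 would need L-18, N-53, and K-14 (Rx 1), but L-18 never forms.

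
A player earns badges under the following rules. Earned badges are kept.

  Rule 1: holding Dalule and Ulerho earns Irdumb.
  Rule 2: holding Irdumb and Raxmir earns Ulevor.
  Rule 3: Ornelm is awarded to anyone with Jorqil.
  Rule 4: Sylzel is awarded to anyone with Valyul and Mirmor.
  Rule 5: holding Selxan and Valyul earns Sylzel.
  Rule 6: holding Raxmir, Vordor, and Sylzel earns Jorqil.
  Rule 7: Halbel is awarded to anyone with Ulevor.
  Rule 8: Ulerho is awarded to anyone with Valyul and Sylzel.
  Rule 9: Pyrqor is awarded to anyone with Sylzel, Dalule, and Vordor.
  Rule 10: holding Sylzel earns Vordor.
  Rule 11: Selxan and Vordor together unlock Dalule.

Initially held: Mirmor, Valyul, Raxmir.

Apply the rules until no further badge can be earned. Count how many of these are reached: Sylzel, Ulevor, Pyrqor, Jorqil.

With Valyul and Mirmor, Sylzel is earned (Rule 4).
With Sylzel, Vordor is earned (Rule 10).
With Raxmir, Vordor, and Sylzel, Jorqil is earned (Rule 6).
Sylzel: reached.
Ulevor would need Irdumb and Raxmir (Rule 2), but Irdumb is never earned.
Pyrqor would need Sylzel, Dalule, and Vordor (Rule 9), but Dalule is never earned.
Jorqil: reached.
Reached: Sylzel and Jorqil — 2 of the 4.

2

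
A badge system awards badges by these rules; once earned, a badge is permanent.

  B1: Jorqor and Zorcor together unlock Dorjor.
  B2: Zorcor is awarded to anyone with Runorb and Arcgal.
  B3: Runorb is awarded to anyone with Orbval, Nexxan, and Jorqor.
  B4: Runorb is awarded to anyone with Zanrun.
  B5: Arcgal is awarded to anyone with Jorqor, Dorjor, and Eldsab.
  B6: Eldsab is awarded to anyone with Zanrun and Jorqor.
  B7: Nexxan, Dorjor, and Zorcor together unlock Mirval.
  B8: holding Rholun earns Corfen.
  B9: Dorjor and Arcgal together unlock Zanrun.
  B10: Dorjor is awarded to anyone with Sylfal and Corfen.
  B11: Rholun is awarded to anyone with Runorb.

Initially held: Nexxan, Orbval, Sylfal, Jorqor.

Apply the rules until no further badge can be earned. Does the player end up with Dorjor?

Yes

With Orbval, Nexxan, and Jorqor, Runorb is earned (B3).
With Runorb, Rholun is earned (B11).
With Rholun, Corfen is earned (B8).
With Sylfal and Corfen, Dorjor is earned (B10).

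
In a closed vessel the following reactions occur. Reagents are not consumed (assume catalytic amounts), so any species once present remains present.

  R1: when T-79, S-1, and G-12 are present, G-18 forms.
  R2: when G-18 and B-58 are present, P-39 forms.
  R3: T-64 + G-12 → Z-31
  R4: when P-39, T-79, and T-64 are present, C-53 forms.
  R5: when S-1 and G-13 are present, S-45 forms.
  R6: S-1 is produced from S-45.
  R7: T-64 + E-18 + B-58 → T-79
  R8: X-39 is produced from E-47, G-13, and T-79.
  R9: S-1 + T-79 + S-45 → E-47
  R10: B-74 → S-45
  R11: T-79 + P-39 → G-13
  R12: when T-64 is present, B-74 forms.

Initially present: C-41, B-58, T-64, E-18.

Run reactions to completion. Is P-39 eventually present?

P-39 would need G-18 and B-58 (R2), but G-18 never forms.

No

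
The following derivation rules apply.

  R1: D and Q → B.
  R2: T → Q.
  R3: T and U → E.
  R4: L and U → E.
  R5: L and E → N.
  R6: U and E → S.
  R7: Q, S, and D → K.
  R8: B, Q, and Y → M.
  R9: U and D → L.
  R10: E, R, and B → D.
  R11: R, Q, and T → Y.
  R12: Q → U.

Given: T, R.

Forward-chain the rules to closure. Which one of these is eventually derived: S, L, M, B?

From T, R2 gives Q.
Q holds, so U follows (R12).
T and U hold, so E follows (R3).
From U and E, R6 gives S.
L would need U and D (R9), but D is never established. M would need B, Q, and Y (R8), but B is never established. B would need D and Q (R1), but D is never established.

S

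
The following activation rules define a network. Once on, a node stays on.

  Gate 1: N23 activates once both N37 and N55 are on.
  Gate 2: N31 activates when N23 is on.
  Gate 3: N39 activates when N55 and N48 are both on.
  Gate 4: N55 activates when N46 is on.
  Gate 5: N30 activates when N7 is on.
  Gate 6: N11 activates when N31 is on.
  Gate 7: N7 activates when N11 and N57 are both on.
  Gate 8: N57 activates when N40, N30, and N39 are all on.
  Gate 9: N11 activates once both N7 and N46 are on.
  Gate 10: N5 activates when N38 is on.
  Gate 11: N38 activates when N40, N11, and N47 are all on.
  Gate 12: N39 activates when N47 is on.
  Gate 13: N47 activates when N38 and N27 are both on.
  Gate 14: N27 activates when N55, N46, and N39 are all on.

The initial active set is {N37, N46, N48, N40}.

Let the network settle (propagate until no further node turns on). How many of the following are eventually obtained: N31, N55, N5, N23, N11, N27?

Gate 4: N46 on → N55 on.
N37 and N55 are on, so N23 activates (Gate 1).
N55 and N48 are on, so N39 activates (Gate 3).
Gate 2: N23 on → N31 on.
Gate 14: N55, N46, and N39 on → N27 on.
Gate 6: N31 on → N11 on.
N31: reached.
N55: reached.
N5 would need N38 (Gate 10), but N38 never turns on.
N23: reached.
N11: reached.
N27: reached.
Reached: N31, N55, N23, N11, and N27 — 5 of the 6.

5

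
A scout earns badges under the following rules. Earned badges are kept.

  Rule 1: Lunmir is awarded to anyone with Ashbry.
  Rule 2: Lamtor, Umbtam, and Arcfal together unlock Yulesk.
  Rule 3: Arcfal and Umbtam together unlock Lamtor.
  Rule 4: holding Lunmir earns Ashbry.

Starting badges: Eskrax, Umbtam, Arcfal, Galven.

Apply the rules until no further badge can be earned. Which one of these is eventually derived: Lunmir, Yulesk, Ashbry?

Yulesk

With Arcfal and Umbtam, Lamtor is earned (Rule 3).
With Lamtor, Umbtam, and Arcfal, Yulesk is earned (Rule 2).
Lunmir would need Ashbry (Rule 1), but Ashbry is never earned. Ashbry would need Lunmir (Rule 4), but Lunmir is never earned.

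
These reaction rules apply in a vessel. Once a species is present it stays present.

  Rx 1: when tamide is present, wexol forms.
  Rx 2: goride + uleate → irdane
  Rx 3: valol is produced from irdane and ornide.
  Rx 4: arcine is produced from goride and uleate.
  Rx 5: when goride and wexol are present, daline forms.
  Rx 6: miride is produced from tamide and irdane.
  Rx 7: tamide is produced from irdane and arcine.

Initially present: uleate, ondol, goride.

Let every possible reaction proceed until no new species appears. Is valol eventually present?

valol would need irdane and ornide (Rx 3), but ornide never forms.

No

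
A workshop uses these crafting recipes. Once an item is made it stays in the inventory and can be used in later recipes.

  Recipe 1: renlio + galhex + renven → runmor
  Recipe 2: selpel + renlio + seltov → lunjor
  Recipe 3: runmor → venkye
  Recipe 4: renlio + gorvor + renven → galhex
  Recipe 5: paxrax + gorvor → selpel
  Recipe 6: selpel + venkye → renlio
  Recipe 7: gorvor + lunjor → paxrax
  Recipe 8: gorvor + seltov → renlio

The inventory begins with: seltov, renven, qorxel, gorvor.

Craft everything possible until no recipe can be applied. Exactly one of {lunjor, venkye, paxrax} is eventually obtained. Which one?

venkye

gorvor + seltov → renlio (Recipe 8).
renlio + gorvor + renven → galhex (Recipe 4).
Using Recipe 1, renlio, galhex, and renven make runmor.
Using Recipe 3, runmor makes venkye.
lunjor would need selpel, renlio, and seltov (Recipe 2), but selpel is never obtained. paxrax would need gorvor and lunjor (Recipe 7), but lunjor is never obtained.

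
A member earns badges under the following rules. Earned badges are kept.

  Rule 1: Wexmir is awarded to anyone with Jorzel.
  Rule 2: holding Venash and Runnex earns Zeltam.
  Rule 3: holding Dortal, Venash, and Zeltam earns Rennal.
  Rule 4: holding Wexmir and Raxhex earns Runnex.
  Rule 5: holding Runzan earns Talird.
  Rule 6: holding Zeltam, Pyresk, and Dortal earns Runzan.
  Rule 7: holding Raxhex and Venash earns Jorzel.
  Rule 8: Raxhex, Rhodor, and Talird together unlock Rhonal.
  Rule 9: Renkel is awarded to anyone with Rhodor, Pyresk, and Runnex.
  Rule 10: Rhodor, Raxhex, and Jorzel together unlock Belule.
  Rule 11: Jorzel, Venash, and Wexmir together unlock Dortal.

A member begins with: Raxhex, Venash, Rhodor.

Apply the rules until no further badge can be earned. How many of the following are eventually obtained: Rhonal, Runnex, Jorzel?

With Raxhex and Venash, Jorzel is earned (Rule 7).
With Jorzel, Wexmir is earned (Rule 1).
With Wexmir and Raxhex, Runnex is earned (Rule 4).
Rhonal would need Raxhex, Rhodor, and Talird (Rule 8), but Talird is never earned.
Runnex: reached.
Jorzel: reached.
Reached: Runnex and Jorzel — 2 of the 3.

2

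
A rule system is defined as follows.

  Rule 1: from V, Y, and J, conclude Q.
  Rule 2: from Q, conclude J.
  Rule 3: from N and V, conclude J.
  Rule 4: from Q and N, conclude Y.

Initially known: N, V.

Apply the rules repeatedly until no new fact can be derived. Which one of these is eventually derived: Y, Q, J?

J

N and V hold, so J follows (Rule 3).
Q would need V, Y, and J (Rule 1), but Y is never established. Y would need Q and N (Rule 4), but Q is never established.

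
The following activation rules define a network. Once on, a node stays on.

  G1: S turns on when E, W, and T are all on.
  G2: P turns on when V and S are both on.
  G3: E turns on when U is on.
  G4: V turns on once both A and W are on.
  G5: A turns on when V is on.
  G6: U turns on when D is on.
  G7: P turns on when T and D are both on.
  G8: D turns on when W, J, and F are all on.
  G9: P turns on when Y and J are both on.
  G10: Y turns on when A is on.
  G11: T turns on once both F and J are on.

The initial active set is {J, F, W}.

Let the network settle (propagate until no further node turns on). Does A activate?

A would need V (G5), but V never turns on.

No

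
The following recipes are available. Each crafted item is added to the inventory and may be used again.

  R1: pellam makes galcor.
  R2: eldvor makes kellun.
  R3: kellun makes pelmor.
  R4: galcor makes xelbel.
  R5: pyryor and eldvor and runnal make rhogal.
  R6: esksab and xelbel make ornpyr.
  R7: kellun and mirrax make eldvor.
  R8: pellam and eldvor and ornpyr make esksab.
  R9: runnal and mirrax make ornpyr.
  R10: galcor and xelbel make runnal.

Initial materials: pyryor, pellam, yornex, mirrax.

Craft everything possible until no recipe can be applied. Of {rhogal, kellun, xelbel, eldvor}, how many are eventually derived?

1

pellam → galcor (R1).
galcor → xelbel (R4).
rhogal would need pyryor, eldvor, and runnal (R5), but eldvor is never obtained.
kellun would need eldvor (R2), but eldvor is never obtained.
xelbel: reached.
eldvor would need kellun and mirrax (R7), but kellun is never obtained.
Reached: xelbel — 1 of the 4.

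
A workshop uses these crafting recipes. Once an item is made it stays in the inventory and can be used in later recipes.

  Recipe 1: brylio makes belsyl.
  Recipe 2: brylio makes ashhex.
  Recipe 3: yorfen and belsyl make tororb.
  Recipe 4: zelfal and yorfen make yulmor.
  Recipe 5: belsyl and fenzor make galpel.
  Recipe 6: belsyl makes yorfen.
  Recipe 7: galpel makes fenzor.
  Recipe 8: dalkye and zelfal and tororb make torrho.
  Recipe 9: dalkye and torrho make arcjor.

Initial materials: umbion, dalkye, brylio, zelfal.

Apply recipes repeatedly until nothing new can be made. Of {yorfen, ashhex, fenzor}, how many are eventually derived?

2

brylio → belsyl (Recipe 1).
brylio → ashhex (Recipe 2).
Using Recipe 6, belsyl makes yorfen.
yorfen: reached.
ashhex: reached.
fenzor would need galpel (Recipe 7), but galpel is never obtained.
Reached: yorfen and ashhex — 2 of the 3.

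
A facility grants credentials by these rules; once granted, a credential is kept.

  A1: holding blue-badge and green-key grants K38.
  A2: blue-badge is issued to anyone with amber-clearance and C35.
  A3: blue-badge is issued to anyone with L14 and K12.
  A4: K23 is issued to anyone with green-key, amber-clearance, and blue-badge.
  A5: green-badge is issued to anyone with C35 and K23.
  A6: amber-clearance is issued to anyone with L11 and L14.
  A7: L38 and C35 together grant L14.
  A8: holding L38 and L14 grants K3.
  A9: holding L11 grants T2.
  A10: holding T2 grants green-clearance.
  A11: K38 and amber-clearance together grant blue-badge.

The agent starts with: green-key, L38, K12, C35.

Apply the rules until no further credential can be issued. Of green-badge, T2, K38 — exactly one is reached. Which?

Holding L38 and C35 grants L14 (A7).
Holding L14 and K12 grants blue-badge (A3).
Holding blue-badge and green-key grants K38 (A1).
T2 would need L11 (A9), but L11 is never granted. green-badge would need C35 and K23 (A5), but K23 is never granted.

K38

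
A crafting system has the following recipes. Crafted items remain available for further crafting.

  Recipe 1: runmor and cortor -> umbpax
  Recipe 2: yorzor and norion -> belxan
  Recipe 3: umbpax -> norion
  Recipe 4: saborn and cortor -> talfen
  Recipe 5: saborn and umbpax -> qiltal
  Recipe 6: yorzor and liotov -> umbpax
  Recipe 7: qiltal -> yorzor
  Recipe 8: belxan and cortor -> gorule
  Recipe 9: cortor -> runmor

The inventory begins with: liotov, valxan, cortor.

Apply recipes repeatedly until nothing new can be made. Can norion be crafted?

Yes

cortor -> runmor (Recipe 9).
runmor and cortor -> umbpax (Recipe 1).
umbpax -> norion (Recipe 3).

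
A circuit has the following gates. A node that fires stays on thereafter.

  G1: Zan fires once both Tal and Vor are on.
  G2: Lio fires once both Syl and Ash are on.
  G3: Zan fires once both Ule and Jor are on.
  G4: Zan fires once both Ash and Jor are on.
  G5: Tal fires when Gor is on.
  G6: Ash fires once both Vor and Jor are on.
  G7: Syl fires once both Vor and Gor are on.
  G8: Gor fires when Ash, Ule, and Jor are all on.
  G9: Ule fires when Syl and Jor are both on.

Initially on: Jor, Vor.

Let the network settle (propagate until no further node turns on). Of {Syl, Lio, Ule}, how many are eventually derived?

0

Syl would need Vor and Gor (G7), but Gor never turns on.
Lio would need Syl and Ash (G2), but Syl never turns on.
Ule would need Syl and Jor (G9), but Syl never turns on.
None of the 3 are reached.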